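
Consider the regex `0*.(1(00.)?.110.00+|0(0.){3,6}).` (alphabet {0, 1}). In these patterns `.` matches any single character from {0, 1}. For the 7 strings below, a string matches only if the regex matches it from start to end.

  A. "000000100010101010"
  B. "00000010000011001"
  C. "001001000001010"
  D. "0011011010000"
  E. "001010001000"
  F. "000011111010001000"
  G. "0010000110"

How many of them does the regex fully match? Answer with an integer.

A → match
B → no match
C → match
D → match
E → no match
F → no match
G → no match
Total matched: 3

3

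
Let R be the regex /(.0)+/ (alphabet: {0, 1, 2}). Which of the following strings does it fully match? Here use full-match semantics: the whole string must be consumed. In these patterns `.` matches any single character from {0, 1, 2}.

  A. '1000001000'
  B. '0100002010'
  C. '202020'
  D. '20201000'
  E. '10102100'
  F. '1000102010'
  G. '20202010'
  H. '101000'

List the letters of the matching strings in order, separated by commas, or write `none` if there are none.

A → match
B → no match
C → match
D → match
E → no match
F → match
G → match
H → match

A, C, D, F, G, H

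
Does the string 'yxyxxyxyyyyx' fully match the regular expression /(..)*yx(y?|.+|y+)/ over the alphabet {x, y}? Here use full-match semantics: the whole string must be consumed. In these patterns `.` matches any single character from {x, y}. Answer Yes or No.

Yes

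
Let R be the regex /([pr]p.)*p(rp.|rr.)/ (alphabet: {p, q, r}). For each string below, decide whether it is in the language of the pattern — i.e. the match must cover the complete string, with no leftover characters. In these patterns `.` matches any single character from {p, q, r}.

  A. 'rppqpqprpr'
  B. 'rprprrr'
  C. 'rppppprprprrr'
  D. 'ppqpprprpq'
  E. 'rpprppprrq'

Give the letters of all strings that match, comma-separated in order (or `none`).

A. 'rppqpqprpr' → no match
B. 'rprprrr' → match
C → match
D. 'ppqpprprpq' → match
E. 'rpprppprrq' → match

B, C, D, E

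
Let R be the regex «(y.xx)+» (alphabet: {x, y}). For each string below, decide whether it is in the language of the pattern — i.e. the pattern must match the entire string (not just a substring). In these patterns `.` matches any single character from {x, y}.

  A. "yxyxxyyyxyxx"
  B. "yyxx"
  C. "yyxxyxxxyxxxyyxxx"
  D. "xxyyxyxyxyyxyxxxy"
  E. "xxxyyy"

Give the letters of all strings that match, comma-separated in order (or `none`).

A → no match
B → match
C → no match
D → no match — must start with "y"
E → no match — must start with "y"

B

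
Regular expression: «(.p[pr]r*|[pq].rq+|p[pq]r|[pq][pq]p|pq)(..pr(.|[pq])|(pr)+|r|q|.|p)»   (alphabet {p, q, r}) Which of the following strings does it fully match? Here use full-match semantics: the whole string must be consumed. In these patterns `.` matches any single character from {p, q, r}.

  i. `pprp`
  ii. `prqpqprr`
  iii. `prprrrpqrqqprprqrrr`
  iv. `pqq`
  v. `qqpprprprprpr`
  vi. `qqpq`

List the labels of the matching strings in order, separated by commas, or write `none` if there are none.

i, iv, v, vi

i. `pprp` → match
ii. `prqpqprr` → no match
iii → no match
iv. `pqq` → match
v → match
vi. `qqpq` → match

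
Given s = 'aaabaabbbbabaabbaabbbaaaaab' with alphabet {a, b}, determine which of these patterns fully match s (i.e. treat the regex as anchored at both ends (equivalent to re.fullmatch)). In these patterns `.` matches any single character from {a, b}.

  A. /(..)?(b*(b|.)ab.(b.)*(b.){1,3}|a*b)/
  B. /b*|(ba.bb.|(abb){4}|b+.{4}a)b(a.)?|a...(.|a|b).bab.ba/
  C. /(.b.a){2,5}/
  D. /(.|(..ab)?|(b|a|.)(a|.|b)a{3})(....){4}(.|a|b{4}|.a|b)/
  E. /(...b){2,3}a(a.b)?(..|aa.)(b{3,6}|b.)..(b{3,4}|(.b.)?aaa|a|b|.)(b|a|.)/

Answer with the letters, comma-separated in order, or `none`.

A → no match
B → no match
C → no match — must end with 'a'
D → no match
E → match

E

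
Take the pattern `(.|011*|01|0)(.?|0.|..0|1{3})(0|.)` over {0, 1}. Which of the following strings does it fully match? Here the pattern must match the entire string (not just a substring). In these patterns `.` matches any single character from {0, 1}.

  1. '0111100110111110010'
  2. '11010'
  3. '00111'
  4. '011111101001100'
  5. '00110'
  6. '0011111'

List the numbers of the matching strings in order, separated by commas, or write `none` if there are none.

none

1 → no match
2 → no match
3 → no match
4 → no match
5 → no match
6 → no match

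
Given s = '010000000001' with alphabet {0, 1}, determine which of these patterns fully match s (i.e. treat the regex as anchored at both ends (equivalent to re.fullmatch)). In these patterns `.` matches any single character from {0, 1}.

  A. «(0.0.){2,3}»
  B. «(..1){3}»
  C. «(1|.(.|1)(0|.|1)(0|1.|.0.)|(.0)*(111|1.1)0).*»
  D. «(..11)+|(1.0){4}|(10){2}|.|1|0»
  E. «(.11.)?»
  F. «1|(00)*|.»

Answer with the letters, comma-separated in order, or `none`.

A → match
B → no match
C → match
D → no match
E → no match
F → no match

A, C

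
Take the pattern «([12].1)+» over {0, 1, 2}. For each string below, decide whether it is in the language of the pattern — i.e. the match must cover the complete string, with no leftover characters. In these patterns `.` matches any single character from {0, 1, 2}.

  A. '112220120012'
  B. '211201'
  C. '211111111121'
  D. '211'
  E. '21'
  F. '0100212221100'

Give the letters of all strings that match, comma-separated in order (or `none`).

B, C, D

A → no match — must end with '1'
B → match
C → match
D → match
E → no match
F → no match — must end with '1'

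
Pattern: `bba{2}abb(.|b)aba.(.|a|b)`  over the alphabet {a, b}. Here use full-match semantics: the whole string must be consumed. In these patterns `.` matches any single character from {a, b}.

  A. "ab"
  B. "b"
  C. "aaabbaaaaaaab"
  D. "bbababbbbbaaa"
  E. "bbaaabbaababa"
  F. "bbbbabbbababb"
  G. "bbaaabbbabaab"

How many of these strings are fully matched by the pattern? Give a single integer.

A → no match — must start with "bba"
B → no match — must start with "bba"
C → no match — must start with "bba"
D → no match
E → match
F → no match — must start with "bba"
G → match
Total matched: 2

2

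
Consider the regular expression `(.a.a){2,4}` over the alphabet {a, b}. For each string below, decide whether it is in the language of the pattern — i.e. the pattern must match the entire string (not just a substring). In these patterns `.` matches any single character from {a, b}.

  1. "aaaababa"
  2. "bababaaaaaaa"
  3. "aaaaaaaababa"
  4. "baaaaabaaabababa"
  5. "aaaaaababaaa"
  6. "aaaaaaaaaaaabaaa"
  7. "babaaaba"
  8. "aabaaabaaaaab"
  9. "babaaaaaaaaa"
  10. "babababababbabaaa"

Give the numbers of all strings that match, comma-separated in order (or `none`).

1 → match
2 → match
3 → match
4 → match
5 → match
6 → match
7 → match
8 → no match — must end with "a"
9 → match
10 → no match

1, 2, 3, 4, 5, 6, 7, 9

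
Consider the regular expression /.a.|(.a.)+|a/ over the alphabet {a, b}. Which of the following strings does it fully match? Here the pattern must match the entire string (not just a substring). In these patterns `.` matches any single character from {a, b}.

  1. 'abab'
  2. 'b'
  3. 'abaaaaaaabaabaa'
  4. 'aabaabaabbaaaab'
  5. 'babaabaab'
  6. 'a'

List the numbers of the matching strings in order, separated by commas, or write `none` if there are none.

4, 5, 6

1 → no match
2 → no match
3 → no match
4 → match
5 → match
6 → match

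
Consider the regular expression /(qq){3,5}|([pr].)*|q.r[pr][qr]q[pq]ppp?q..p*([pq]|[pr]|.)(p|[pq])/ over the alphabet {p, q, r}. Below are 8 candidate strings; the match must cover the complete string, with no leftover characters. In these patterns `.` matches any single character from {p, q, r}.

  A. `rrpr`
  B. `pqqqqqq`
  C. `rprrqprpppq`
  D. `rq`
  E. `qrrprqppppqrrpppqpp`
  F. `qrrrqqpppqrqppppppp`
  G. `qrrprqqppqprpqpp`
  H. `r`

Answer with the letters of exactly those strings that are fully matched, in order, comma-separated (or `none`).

A. `rrpr` → match
B. `pqqqqqq` → no match
C. `rprrqprpppq` → no match
D. `rq` → match
E → no match
F → match
G → no match
H. `r` → no match

A, D, F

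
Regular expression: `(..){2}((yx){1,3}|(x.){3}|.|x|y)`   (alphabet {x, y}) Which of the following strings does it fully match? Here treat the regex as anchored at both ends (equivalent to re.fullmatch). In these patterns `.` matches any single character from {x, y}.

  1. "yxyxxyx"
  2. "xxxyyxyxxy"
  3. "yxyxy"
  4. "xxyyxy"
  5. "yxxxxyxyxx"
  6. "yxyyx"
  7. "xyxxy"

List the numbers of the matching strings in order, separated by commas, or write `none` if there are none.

3, 5, 6, 7

1. "yxyxxyx" → no match
2. "xxxyyxyxxy" → no match
3. "yxyxy" → match
4. "xxyyxy" → no match
5. "yxxxxyxyxx" → match
6. "yxyyx" → match
7. "xyxxy" → match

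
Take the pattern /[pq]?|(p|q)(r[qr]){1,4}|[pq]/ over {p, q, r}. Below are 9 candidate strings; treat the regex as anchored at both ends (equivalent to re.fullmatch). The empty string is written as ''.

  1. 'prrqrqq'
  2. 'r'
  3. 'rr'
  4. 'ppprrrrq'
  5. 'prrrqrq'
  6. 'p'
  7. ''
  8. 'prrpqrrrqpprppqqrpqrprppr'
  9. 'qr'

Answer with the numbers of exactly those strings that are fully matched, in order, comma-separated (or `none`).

5, 6, 7

1 → no match
2 → no match
3 → no match
4 → no match
5 → match
6 → match
7 → match
8 → no match
9 → no match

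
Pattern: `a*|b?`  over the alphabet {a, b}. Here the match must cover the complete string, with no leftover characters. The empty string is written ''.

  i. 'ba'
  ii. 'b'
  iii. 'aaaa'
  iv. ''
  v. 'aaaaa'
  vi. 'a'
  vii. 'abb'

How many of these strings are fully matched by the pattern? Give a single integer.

i. 'ba' → no match
ii. 'b' → match
iii. 'aaaa' → match
iv. '' → match
v. 'aaaaa' → match
vi. 'a' → match
vii. 'abb' → no match
Total matched: 5

5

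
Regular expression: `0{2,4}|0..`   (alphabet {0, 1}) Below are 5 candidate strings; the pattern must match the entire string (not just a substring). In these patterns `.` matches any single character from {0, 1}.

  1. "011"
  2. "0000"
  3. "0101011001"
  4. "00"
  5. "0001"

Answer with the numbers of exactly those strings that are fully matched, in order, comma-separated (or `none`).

1, 2, 4

1. "011" → match
2. "0000" → match
3. "0101011001" → no match
4. "00" → match
5. "0001" → no match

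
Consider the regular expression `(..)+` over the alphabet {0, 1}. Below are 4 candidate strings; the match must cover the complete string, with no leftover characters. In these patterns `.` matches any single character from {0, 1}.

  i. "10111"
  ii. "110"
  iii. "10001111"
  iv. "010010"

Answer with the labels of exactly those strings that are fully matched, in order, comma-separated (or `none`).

iii, iv

i. "10111" → no match
ii. "110" → no match
iii. "10001111" → match
iv. "010010" → match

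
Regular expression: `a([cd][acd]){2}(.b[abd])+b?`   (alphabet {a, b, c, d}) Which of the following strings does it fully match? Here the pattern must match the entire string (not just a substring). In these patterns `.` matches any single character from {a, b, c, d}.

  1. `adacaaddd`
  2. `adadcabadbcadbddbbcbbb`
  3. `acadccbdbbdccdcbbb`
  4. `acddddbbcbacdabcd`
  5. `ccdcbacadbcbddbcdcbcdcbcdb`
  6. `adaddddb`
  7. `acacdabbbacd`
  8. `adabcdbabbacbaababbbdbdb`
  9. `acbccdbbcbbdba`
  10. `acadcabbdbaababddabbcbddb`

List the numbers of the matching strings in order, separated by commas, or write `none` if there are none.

1 → no match
2 → no match
3 → no match
4 → no match
5 → no match — must start with `a`
6 → no match
7 → no match
8 → no match
9 → no match
10 → no match

none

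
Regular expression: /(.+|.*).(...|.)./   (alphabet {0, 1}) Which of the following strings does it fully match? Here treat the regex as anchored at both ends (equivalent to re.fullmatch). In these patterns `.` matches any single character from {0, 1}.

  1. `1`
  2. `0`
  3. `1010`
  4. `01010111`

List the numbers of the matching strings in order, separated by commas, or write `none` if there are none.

3, 4

1 → no match
2 → no match
3 → match
4 → match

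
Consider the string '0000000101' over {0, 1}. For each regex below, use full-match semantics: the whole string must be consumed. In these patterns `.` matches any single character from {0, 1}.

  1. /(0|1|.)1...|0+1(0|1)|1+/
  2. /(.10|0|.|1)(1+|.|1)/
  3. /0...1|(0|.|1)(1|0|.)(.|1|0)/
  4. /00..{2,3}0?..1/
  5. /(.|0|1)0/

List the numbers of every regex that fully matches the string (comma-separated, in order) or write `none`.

4

1 → no match
2 → no match
3 → no match
4 → match
5 → no match — must end with '0'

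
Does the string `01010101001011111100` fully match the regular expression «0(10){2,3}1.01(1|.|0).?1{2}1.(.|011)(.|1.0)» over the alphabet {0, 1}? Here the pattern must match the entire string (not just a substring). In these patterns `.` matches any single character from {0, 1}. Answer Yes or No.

Yes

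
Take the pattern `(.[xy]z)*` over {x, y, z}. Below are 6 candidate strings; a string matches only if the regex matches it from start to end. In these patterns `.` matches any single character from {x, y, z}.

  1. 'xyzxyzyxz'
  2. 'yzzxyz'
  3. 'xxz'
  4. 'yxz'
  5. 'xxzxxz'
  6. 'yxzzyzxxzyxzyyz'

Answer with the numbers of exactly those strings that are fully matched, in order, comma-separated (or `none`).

1, 3, 4, 5, 6

1 → match
2 → no match
3 → match
4 → match
5 → match
6 → match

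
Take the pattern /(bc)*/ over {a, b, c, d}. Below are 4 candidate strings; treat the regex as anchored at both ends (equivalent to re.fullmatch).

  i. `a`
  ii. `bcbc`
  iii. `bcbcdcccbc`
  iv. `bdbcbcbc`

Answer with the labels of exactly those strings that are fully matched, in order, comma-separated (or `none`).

i. `a` → no match
ii. `bcbc` → match
iii. `bcbcdcccbc` → no match
iv. `bdbcbcbc` → no match

ii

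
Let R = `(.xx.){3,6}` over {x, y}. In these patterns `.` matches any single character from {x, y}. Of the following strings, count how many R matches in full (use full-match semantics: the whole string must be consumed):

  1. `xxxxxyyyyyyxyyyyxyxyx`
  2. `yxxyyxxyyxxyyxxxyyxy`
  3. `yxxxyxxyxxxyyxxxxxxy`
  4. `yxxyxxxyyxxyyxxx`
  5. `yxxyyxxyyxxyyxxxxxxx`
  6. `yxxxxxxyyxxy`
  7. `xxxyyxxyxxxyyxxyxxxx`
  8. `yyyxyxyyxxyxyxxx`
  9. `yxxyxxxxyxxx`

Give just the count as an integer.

6

1 → no match
2 → no match
3 → match
4 → match
5 → match
6 → match
7 → match
8 → no match
9 → match
Total matched: 6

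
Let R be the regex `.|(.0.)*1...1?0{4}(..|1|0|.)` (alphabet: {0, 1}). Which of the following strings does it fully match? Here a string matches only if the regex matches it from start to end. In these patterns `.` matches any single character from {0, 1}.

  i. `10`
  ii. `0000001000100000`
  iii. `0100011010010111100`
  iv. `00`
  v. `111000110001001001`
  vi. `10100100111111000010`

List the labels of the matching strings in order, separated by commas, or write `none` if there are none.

ii, vi

i. `10` → no match
ii → match
iii → no match
iv. `00` → no match
v → no match
vi → match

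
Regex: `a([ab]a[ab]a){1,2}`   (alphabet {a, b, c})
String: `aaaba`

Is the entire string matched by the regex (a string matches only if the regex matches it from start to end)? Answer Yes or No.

Yes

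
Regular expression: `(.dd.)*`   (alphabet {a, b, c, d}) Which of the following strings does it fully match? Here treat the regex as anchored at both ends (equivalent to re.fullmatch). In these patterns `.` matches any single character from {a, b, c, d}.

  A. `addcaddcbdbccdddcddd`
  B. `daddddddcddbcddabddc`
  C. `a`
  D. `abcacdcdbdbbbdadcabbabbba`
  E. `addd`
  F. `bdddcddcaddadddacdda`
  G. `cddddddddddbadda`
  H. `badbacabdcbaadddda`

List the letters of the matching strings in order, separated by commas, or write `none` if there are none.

A → no match
B → no match
C → no match
D → no match
E → match
F → match
G → match
H → no match

E, F, G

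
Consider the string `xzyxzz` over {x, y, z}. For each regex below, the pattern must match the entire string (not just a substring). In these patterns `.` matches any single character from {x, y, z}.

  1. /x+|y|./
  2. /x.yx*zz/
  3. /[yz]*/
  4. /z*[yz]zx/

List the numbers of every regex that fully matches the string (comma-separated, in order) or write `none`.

2

1 → no match
2 → match
3 → no match
4 → no match — must end with `zx`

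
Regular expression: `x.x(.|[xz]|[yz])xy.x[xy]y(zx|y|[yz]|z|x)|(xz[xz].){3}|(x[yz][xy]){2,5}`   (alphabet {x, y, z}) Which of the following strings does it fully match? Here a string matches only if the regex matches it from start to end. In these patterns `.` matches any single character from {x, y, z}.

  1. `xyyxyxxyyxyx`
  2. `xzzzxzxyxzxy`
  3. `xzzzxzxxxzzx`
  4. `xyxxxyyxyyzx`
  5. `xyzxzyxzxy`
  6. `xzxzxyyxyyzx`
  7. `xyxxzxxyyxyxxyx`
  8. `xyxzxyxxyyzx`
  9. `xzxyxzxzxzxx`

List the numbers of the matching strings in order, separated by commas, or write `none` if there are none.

1. `xyyxyxxyyxyx` → match
2. `xzzzxzxyxzxy` → match
3. `xzzzxzxxxzzx` → match
4. `xyxxxyyxyyzx` → match
5. `xyzxzyxzxy` → no match
6. `xzxzxyyxyyzx` → match
7 → match
8. `xyxzxyxxyyzx` → match
9. `xzxyxzxzxzxx` → match

1, 2, 3, 4, 6, 7, 8, 9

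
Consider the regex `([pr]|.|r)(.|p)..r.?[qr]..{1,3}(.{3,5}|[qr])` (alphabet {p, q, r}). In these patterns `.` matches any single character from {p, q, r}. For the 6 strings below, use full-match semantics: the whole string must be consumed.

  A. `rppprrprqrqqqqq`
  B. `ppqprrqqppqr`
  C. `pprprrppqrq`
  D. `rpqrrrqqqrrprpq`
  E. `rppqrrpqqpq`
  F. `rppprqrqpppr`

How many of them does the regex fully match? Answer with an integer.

A → match
B → match
C → match
D → match
E → match
F → match
Total matched: 6

6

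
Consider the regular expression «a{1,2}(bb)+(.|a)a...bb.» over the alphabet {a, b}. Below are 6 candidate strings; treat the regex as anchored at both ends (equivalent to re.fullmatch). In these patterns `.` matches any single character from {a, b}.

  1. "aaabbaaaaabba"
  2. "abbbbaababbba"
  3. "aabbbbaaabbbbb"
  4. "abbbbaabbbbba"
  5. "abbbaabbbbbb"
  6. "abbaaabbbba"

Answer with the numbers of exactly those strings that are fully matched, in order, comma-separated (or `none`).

1 → no match
2 → match
3 → match
4 → match
5 → no match
6 → match

2, 3, 4, 6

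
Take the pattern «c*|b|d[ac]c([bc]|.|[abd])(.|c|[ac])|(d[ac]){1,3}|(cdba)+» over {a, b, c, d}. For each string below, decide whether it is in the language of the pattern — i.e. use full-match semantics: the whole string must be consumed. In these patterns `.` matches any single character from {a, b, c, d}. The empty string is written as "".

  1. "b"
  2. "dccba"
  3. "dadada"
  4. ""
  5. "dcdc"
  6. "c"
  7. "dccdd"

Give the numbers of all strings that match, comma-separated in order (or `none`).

1, 2, 3, 4, 5, 6, 7

1 → match
2 → match
3 → match
4 → match
5 → match
6 → match
7 → match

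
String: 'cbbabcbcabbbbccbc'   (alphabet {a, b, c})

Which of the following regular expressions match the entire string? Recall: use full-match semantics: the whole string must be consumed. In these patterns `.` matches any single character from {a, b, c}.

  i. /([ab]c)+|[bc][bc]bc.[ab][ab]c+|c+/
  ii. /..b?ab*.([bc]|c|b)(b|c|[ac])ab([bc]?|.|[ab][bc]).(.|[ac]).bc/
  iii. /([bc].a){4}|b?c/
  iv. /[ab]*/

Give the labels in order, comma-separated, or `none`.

i → no match
ii → match
iii → no match
iv → no match

ii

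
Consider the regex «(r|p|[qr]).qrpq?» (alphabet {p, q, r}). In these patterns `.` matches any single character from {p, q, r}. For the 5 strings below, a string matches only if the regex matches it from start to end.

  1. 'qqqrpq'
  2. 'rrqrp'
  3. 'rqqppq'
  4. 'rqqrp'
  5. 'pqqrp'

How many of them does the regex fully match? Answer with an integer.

4

1. 'qqqrpq' → match
2. 'rrqrp' → match
3. 'rqqppq' → no match
4. 'rqqrp' → match
5. 'pqqrp' → match
Total matched: 4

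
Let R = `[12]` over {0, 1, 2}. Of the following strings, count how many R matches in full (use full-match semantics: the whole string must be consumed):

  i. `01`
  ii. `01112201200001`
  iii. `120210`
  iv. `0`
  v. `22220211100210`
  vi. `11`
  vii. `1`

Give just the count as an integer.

i → no match
ii → no match
iii → no match
iv → no match
v → no match
vi → no match
vii → match
Total matched: 1

1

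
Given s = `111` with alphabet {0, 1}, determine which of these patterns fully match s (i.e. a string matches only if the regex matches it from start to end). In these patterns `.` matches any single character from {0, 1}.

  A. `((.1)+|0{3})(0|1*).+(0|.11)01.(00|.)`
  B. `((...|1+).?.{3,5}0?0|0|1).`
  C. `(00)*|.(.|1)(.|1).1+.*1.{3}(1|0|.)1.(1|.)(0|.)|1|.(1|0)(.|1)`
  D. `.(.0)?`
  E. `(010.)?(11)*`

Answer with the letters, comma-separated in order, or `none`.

C

A → no match
B → no match
C → match
D → no match
E → no match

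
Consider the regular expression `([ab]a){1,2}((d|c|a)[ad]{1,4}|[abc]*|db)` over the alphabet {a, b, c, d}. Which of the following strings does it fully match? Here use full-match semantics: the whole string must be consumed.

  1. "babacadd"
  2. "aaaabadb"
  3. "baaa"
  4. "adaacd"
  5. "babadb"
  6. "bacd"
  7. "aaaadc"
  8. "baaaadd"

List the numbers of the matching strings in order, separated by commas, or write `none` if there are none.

1, 3, 5, 6, 8

1 → match
2 → no match
3 → match
4 → no match
5 → match
6 → match
7 → no match
8 → match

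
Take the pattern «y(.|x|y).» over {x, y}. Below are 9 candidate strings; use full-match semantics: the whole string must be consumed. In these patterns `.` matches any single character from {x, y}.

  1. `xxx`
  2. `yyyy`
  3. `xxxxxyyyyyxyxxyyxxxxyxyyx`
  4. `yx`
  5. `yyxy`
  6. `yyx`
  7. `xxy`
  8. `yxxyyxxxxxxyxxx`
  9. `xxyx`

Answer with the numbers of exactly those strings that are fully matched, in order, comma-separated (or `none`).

6

1 → no match — must start with `y`
2 → no match
3 → no match — must start with `y`
4 → no match
5 → no match
6 → match
7 → no match — must start with `y`
8 → no match
9 → no match — must start with `y`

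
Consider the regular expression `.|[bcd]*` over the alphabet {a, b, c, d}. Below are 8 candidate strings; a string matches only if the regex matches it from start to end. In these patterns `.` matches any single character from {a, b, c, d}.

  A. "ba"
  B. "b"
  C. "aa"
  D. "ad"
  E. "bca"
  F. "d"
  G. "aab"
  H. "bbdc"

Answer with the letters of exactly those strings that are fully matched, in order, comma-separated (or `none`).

A → no match
B → match
C → no match
D → no match
E → no match
F → match
G → no match
H → match

B, F, H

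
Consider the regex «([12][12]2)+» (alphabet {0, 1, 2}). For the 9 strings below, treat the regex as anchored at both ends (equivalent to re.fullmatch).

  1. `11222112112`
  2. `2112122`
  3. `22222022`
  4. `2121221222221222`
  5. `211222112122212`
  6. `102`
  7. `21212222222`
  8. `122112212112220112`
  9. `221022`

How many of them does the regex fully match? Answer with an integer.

0

1 → no match
2 → no match
3 → no match
4 → no match
5 → no match
6 → no match
7 → no match
8 → no match
9 → no match
Total matched: 0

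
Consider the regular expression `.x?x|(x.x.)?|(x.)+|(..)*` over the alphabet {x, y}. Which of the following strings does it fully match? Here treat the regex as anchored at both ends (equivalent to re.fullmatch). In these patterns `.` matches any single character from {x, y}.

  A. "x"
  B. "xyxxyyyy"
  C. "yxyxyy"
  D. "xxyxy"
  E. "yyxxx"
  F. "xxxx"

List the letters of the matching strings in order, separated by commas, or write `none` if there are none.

B, C, F

A → no match
B → match
C → match
D → no match
E → no match
F → match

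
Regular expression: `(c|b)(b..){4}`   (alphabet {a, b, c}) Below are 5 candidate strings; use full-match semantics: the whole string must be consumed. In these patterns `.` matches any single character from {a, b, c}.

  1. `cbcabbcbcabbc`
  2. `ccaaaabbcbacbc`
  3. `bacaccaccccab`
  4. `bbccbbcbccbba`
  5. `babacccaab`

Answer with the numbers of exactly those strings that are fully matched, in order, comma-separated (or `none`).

1 → match
2 → no match
3 → no match
4 → match
5 → no match

1, 4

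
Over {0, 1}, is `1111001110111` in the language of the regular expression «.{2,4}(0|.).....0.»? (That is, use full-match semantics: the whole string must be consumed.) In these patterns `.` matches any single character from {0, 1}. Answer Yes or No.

No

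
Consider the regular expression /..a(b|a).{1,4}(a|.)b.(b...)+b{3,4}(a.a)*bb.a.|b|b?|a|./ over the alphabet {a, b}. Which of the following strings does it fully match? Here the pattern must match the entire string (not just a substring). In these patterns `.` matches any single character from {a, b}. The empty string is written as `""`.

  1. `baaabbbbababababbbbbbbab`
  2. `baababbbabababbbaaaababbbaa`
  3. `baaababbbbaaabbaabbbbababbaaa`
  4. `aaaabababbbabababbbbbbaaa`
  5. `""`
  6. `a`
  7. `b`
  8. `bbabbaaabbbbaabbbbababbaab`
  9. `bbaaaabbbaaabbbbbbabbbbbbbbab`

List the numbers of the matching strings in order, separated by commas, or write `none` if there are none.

1, 2, 3, 4, 5, 6, 7, 8, 9

1 → match
2 → match
3 → match
4 → match
5. `""` → match
6. `a` → match
7. `b` → match
8 → match
9 → match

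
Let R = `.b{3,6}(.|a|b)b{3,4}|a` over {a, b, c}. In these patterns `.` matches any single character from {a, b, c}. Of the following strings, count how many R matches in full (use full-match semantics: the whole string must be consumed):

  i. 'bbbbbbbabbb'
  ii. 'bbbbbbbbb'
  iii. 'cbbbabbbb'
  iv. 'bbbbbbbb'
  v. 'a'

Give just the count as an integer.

5

i → match
ii → match
iii → match
iv → match
v → match
Total matched: 5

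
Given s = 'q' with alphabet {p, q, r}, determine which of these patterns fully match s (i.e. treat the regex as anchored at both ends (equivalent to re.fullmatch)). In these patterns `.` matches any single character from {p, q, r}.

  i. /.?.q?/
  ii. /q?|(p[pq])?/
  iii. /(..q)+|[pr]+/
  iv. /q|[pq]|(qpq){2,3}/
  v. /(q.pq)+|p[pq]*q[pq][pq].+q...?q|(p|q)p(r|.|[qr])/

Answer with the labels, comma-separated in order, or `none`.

i, ii, iv

i → match
ii → match
iii → no match
iv → match
v → no match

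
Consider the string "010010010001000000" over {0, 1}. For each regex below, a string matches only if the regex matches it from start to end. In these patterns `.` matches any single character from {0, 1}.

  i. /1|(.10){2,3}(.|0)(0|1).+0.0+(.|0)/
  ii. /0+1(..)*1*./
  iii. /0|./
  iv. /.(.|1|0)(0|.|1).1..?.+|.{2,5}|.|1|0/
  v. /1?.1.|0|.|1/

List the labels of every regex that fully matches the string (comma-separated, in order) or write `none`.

i → match
ii → no match
iii → no match
iv → match
v → no match

i, iv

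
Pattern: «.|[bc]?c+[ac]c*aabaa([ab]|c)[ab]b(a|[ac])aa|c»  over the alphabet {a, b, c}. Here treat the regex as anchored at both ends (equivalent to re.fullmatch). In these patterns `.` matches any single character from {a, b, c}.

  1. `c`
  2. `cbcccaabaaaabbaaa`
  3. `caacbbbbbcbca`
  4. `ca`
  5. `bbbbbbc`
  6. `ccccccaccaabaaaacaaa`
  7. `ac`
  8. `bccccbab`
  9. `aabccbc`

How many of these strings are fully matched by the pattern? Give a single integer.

1

1 → match
2 → no match
3 → no match
4 → no match
5 → no match
6 → no match
7 → no match
8 → no match
9 → no match
Total matched: 1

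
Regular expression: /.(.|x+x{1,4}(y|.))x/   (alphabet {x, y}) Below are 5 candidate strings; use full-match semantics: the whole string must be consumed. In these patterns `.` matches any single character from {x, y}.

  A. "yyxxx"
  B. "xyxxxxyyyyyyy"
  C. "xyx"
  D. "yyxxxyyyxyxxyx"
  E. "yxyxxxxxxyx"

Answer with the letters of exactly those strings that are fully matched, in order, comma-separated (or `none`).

C

A → no match
B → no match — must end with "x"
C → match
D → no match
E → no match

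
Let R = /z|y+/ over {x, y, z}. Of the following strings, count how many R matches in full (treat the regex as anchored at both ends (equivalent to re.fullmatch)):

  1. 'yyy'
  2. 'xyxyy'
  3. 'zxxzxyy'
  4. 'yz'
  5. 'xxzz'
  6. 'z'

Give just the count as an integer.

2

1 → match
2 → no match
3 → no match
4 → no match
5 → no match
6 → match
Total matched: 2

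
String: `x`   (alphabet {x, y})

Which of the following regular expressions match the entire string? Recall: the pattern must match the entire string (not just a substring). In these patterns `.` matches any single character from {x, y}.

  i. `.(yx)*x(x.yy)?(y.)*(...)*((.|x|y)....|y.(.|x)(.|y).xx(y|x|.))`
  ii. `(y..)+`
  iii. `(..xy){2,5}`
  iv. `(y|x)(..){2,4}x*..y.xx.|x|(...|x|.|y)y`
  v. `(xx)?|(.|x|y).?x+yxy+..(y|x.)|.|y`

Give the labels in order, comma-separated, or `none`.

i → no match
ii → no match — must start with `y`
iii → no match — must end with `xy`
iv → match
v → match

iv, v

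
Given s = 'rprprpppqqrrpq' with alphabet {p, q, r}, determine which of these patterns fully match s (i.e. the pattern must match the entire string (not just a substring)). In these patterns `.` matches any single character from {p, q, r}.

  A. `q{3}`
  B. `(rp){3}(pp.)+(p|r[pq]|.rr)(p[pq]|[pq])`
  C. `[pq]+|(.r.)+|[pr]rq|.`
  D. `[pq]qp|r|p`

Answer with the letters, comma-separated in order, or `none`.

B

A → no match — must start with 'q'
B → match
C → no match
D → no match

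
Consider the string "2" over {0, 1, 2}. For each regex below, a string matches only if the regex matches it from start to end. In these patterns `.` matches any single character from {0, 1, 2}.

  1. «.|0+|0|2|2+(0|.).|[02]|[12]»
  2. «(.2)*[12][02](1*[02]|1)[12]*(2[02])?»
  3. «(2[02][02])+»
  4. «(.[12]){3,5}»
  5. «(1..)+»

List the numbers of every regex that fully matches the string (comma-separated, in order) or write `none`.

1 → match
2 → no match
3 → no match
4 → no match
5 → no match — must start with "1"

1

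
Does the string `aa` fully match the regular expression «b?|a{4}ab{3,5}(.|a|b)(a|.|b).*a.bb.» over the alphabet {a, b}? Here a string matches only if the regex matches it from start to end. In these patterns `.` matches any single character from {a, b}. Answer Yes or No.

No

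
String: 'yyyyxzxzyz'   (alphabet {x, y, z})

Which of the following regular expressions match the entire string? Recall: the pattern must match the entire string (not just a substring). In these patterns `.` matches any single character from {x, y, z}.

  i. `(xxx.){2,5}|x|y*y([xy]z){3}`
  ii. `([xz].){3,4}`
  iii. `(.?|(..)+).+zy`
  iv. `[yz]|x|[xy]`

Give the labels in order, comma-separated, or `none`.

i → match
ii → no match
iii → no match — must end with 'zy'
iv → no match

i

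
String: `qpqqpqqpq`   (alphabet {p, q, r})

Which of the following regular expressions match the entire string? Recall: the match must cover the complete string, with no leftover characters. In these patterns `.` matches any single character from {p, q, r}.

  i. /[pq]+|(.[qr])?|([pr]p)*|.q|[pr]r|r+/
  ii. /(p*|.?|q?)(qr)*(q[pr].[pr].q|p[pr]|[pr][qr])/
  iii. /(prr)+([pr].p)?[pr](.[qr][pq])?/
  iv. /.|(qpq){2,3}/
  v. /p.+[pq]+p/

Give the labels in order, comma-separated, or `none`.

i, iv

i → match
ii → no match
iii → no match — must start with `prr`
iv → match
v → no match — must start with `p`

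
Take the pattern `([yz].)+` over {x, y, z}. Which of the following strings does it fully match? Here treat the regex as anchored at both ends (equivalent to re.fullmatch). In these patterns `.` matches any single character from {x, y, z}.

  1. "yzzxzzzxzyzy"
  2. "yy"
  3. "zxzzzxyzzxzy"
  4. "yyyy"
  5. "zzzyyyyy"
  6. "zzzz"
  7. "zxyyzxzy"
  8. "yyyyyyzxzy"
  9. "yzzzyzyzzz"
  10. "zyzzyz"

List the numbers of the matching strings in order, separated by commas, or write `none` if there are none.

1. "yzzxzzzxzyzy" → match
2. "yy" → match
3. "zxzzzxyzzxzy" → match
4. "yyyy" → match
5. "zzzyyyyy" → match
6. "zzzz" → match
7. "zxyyzxzy" → match
8. "yyyyyyzxzy" → match
9. "yzzzyzyzzz" → match
10. "zyzzyz" → match

1, 2, 3, 4, 5, 6, 7, 8, 9, 10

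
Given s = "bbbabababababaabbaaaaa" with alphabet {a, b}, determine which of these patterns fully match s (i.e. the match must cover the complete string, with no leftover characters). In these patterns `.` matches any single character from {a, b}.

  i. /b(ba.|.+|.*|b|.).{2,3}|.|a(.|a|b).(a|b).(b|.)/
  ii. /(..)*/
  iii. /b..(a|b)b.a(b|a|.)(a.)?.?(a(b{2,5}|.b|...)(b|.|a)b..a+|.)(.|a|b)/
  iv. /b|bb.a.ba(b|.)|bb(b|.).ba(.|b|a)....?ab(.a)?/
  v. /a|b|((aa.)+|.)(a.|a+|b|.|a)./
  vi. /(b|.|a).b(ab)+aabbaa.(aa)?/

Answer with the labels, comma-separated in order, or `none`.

i → match
ii → match
iii → no match
iv → no match
v → no match
vi → match

i, ii, vi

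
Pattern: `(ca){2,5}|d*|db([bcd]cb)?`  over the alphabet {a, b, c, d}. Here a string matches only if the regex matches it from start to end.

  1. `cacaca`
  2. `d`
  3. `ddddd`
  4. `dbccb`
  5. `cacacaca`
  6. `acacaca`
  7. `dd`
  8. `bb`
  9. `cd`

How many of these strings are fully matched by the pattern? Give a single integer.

1 → match
2 → match
3 → match
4 → match
5 → match
6 → no match
7 → match
8 → no match
9 → no match
Total matched: 6

6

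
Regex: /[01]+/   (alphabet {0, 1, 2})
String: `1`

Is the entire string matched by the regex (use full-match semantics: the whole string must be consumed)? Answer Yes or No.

Yes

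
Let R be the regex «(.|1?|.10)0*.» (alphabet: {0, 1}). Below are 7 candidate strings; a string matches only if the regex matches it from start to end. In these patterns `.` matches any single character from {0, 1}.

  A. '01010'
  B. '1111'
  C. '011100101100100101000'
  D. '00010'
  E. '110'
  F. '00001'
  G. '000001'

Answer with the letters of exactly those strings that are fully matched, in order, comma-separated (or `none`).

A. '01010' → no match
B. '1111' → no match
C → no match
D. '00010' → no match
E. '110' → no match
F. '00001' → match
G. '000001' → match

F, G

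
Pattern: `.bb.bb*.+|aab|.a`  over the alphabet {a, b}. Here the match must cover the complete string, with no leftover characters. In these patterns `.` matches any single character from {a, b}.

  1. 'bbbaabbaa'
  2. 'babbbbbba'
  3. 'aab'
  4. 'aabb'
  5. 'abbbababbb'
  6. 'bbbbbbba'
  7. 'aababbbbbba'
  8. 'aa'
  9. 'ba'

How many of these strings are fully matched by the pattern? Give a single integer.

4

1 → no match
2 → no match
3 → match
4 → no match
5 → no match
6 → match
7 → no match
8 → match
9 → match
Total matched: 4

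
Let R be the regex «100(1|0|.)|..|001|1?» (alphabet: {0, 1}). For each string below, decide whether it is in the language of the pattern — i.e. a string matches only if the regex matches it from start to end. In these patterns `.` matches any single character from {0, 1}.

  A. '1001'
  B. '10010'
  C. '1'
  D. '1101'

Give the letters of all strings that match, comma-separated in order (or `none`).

A, C

A. '1001' → match
B. '10010' → no match
C. '1' → match
D. '1101' → no match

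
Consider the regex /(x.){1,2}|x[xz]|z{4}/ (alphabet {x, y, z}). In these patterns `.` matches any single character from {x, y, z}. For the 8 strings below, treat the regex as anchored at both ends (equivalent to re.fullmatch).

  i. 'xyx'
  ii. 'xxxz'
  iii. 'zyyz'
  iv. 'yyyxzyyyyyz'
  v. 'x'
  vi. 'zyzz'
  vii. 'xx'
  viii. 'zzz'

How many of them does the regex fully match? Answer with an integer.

i → no match
ii → match
iii → no match
iv → no match
v → no match
vi → no match
vii → match
viii → no match
Total matched: 2

2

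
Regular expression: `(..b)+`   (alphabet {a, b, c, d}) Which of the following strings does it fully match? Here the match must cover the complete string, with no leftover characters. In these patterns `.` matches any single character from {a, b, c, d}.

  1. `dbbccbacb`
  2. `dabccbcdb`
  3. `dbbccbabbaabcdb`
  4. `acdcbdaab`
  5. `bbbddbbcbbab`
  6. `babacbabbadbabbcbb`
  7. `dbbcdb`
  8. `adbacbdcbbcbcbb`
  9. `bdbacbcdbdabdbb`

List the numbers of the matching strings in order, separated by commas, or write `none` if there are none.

1 → match
2 → match
3 → match
4 → no match
5 → match
6 → match
7 → match
8 → match
9 → match

1, 2, 3, 5, 6, 7, 8, 9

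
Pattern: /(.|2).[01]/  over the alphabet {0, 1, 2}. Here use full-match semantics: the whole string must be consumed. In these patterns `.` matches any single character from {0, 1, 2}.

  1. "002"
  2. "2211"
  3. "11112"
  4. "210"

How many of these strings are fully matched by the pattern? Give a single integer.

1 → no match
2 → no match
3 → no match
4 → match
Total matched: 1

1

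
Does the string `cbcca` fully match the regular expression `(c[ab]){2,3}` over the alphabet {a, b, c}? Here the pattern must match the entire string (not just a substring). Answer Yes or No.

No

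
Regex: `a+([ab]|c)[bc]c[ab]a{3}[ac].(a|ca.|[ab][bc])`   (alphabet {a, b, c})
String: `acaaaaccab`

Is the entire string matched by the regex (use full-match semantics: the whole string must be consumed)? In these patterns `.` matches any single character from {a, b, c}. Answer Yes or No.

No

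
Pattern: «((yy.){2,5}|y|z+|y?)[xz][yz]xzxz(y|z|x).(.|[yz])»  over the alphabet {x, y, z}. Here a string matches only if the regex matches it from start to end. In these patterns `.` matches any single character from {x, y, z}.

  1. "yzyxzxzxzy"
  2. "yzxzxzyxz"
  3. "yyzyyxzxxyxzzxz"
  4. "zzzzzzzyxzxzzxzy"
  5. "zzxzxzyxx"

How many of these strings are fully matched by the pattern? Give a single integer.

1 → match
2 → no match
3 → no match
4 → no match
5 → match
Total matched: 2

2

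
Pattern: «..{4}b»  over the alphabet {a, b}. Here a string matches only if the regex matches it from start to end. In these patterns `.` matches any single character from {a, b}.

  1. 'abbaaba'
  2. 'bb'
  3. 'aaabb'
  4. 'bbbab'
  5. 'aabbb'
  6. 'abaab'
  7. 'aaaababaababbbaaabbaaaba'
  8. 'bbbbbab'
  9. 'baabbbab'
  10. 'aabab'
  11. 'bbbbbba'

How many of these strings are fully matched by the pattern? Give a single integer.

1 → no match — must end with 'b'
2 → no match
3 → no match
4 → no match
5 → no match
6 → no match
7 → no match — must end with 'b'
8 → no match
9 → no match
10 → no match
11 → no match — must end with 'b'
Total matched: 0

0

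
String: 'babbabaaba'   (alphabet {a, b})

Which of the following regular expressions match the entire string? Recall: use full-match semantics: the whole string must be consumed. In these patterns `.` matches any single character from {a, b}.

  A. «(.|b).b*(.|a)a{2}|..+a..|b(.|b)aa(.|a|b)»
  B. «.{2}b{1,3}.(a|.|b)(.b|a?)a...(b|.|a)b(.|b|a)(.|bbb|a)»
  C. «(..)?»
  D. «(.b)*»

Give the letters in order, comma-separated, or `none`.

A

A → match
B → no match
C → no match
D → no match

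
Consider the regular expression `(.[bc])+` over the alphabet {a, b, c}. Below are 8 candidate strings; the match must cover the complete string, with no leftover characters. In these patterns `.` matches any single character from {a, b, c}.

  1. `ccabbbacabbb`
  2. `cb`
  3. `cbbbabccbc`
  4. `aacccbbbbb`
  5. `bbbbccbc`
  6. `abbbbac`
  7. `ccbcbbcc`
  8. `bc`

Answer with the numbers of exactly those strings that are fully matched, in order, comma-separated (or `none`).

1. `ccabbbacabbb` → match
2. `cb` → match
3. `cbbbabccbc` → match
4. `aacccbbbbb` → no match
5. `bbbbccbc` → match
6. `abbbbac` → no match
7. `ccbcbbcc` → match
8. `bc` → match

1, 2, 3, 5, 7, 8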